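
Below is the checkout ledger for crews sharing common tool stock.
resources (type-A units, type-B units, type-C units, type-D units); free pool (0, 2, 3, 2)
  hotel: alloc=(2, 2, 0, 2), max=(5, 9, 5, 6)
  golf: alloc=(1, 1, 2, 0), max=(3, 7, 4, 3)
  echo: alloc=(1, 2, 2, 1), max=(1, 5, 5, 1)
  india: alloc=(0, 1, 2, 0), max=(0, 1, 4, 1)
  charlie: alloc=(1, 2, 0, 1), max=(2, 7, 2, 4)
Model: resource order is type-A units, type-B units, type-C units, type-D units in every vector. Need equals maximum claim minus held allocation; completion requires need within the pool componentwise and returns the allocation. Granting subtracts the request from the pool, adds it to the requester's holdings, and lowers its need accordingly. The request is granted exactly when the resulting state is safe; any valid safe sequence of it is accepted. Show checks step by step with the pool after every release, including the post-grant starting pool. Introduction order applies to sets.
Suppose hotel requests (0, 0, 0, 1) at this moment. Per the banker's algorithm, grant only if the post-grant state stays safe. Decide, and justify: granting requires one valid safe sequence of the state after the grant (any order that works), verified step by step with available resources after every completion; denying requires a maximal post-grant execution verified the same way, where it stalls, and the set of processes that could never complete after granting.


DENY: after the grant no complete ordering would exist.
Key observation: after india, echo complete, (1, 5, 7, 2) is the best the pool ever gets, yet each leftover process wants more type-D units.
Pretend the grant happened; the run india, echo goes as far as possible. Walking it through:
  pool = (0, 2, 3, 1)
  run india (needs (0, 0, 2, 1), free (0, 2, 3, 1)); after release of (0, 1, 2, 0) the pool is (0, 3, 5, 1)
  run echo (needs (0, 3, 3, 0), free (0, 3, 5, 1)); after release of (1, 2, 2, 1) the pool is (1, 5, 7, 2)
  hotel cannot run: need (3, 7, 5, 3) vs free (1, 5, 7, 2) (insufficient type-A units, type-B units and type-D units)
  golf cannot run: need (2, 6, 2, 3) vs free (1, 5, 7, 2) (insufficient type-A units, type-B units and type-D units)
  charlie cannot run: need (1, 5, 2, 3) vs free (1, 5, 7, 2) (insufficient type-D units)
Processes that could never finish after the grant: hotel, golf and charlie.


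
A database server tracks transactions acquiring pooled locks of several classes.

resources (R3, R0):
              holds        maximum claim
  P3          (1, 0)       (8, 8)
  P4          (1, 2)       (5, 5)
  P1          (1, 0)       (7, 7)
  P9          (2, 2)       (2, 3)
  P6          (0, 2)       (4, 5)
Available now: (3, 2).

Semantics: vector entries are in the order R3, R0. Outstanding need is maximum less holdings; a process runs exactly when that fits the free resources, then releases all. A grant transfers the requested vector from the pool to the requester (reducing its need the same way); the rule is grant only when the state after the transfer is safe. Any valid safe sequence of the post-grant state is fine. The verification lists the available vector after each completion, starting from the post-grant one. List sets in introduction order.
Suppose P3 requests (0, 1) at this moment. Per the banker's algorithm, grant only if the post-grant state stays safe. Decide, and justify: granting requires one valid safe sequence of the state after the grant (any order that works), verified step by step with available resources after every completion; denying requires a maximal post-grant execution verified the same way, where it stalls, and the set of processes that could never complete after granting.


GRANT — the state after the grant stays safe, e.g. via P9, P6, P4, P1, P3.
Key observation: post-grant, (3, 1) remains, and an order beginning with P9 completes everyone.
Step-by-step check of the post-grant state:
  pool = (3, 1)
  run P9 (needs (0, 1), free (3, 1)); after release of (2, 2) the pool is (5, 3)
  run P6 (needs (4, 3), free (5, 3)); after release of (0, 2) the pool is (5, 5)
  run P4 (needs (4, 3), free (5, 5)); after release of (1, 2) the pool is (6, 7)
  run P1 (needs (6, 7), free (6, 7)); after release of (1, 0) the pool is (7, 7)
  run P3 (needs (7, 7), free (7, 7)); after release of (1, 1) the pool is (8, 8)


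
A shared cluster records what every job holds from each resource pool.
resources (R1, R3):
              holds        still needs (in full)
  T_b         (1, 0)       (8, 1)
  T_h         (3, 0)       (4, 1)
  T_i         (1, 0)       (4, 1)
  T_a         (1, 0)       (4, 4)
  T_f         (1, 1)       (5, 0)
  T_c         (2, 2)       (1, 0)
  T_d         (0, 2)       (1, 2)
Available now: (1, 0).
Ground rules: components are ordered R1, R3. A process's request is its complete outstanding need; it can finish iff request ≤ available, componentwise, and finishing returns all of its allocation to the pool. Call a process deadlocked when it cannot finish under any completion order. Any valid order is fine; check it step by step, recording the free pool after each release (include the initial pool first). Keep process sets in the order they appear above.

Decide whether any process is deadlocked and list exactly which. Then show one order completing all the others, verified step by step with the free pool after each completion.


Deadlocked set: T_b, T_h, T_i, T_a and T_f.
Key observation: T_c, T_d can finish, but then (3, 4) is all there is, and the blocked group's R1 demands exceed it.
The rest can finish in the order T_c, T_d. Check, step by step:
  pool = (1, 0)
  T_c: need (1, 0) fits (1, 0); releases (2, 2), pool now (3, 2)
  T_d: need (1, 2) fits (3, 2); releases (0, 2), pool now (3, 4)
The stuck group stays short no matter what:
  T_b cannot run: need (8, 1) vs free (3, 4) (insufficient R1)
  T_h cannot run: need (4, 1) vs free (3, 4) (insufficient R1)
  T_i cannot run: need (4, 1) vs free (3, 4) (insufficient R1)
  T_a cannot run: need (4, 4) vs free (3, 4) (insufficient R1)
  T_f cannot run: need (5, 0) vs free (3, 4) (insufficient R1)


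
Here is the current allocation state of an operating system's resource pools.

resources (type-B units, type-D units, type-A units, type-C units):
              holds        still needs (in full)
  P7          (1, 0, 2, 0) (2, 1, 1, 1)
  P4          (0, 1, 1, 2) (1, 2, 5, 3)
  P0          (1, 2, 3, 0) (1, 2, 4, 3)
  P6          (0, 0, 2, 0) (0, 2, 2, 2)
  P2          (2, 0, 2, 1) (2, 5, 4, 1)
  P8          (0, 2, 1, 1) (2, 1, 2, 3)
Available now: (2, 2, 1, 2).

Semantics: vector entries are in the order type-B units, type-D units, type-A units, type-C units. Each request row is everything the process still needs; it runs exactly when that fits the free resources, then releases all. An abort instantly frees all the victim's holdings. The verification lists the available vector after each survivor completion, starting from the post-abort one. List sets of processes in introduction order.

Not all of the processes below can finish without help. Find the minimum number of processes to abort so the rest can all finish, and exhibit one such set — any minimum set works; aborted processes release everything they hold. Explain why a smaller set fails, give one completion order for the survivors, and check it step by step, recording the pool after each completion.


The answer: abort P8.
Key observation: before aborting P8, P0 was permanently blocked — no order could ever run it; afterwards it completes at step 2.
Minimality: the empty abort set fails — the state is deadlocked as it stands.
Survivors finish in the order: P7, P0, P2, P6, P4. Walking it through (pool after the aborts first):
  pool = (2, 4, 2, 3)
  run P7 (needs (2, 1, 1, 1), free (2, 4, 2, 3)); after release of (1, 0, 2, 0) the pool is (3, 4, 4, 3)
  run P0 (needs (1, 2, 4, 3), free (3, 4, 4, 3)); after release of (1, 2, 3, 0) the pool is (4, 6, 7, 3)
  run P2 (needs (2, 5, 4, 1), free (4, 6, 7, 3)); after release of (2, 0, 2, 1) the pool is (6, 6, 9, 4)
  run P6 (needs (0, 2, 2, 2), free (6, 6, 9, 4)); after release of (0, 0, 2, 0) the pool is (6, 6, 11, 4)
  run P4 (needs (1, 2, 5, 3), free (6, 6, 11, 4)); after release of (0, 1, 1, 2) the pool is (6, 7, 12, 6)


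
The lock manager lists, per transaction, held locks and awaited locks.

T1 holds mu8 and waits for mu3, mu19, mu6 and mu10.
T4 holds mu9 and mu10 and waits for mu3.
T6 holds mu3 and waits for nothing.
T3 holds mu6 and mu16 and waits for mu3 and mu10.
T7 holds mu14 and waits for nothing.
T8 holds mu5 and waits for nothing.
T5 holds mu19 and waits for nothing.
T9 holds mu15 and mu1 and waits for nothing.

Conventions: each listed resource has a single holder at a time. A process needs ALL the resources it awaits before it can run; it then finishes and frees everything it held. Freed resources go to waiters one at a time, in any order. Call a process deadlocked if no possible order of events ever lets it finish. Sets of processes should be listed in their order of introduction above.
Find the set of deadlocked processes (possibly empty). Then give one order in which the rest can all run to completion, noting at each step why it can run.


Nothing here is deadlocked.
Key observation: no waiting chain loops back on itself — every chain ends at a process that waits on nothing, so everyone eventually runs.
A valid finishing order for the others: T6, T4, T7, T8, T3, T9, T5, T1.
Walking it through:
  T6 waits on nothing -> runs at once and releases mu3
  T4 waits on mu3 — all released -> runs and releases mu9 and mu10
  T7 waits on nothing -> runs at once and releases mu14
  T8 waits on nothing -> runs at once and releases mu5
  T3 waits on mu3 and mu10 — all released -> runs and releases mu6 and mu16
  T9 waits on nothing -> runs at once and releases mu15 and mu1
  T5 waits on nothing -> runs at once and releases mu19
  T1 waits on mu3, mu19, mu6 and mu10 — all released -> runs and releases mu8


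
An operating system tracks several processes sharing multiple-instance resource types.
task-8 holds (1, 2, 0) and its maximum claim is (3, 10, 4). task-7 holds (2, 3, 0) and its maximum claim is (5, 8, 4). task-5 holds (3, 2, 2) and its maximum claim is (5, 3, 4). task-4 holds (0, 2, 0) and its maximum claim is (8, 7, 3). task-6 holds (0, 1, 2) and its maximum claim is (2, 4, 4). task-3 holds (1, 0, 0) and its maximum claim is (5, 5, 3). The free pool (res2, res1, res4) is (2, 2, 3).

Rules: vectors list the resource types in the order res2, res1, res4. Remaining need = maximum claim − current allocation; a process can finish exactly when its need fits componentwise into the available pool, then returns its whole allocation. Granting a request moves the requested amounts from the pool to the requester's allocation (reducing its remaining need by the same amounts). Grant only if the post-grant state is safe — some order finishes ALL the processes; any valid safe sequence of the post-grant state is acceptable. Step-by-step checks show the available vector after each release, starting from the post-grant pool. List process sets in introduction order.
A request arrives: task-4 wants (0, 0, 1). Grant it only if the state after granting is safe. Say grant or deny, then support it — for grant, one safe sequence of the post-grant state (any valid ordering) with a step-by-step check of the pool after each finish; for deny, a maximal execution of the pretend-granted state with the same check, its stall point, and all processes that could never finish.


GRANT: granting preserves safety; a valid post-grant sequence is task-5, task-6, task-7, task-8, task-3, task-4.
Key observation: the transfer keeps a workable pool ((2, 2, 2)); task-5 starts the safe sequence.
Check on the post-grant state, step by step:
  pool = (2, 2, 2)
  task-5 needs (2, 1, 2) <= (2, 2, 2) -> finishes; pool += (3, 2, 2) = (5, 4, 4)
  task-6 needs (2, 3, 2) <= (5, 4, 4) -> finishes; pool += (0, 1, 2) = (5, 5, 6)
  task-7 needs (3, 5, 4) <= (5, 5, 6) -> finishes; pool += (2, 3, 0) = (7, 8, 6)
  task-8 needs (2, 8, 4) <= (7, 8, 6) -> finishes; pool += (1, 2, 0) = (8, 10, 6)
  task-3 needs (4, 5, 3) <= (8, 10, 6) -> finishes; pool += (1, 0, 0) = (9, 10, 6)
  task-4 needs (8, 5, 2) <= (9, 10, 6) -> finishes; pool += (0, 2, 1) = (9, 12, 7)


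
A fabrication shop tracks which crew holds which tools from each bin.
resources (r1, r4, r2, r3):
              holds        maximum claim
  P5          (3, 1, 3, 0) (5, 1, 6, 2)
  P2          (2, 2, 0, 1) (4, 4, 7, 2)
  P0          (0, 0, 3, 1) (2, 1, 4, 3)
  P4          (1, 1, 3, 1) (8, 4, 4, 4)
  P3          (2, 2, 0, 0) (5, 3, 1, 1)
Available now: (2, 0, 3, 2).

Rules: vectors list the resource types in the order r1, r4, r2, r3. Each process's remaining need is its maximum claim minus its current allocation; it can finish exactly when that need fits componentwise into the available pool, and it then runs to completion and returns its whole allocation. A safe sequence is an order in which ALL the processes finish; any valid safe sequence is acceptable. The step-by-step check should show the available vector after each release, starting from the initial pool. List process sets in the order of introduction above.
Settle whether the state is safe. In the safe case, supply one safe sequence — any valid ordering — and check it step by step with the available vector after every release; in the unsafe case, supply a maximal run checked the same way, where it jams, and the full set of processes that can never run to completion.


SAFE, for example via the order P5, P3, P0, P2, P4.
Key observation: the order's first zero-slack moment is P5 ((2, 0, 3, 2) needed, (2, 0, 3, 2) free — a requested resource with nothing to spare).
Check, step by step:
  pool = (2, 0, 3, 2)
  P5 needs (2, 0, 3, 2) <= (2, 0, 3, 2) -> finishes; pool += (3, 1, 3, 0) = (5, 1, 6, 2)
  P3 needs (3, 1, 1, 1) <= (5, 1, 6, 2) -> finishes; pool += (2, 2, 0, 0) = (7, 3, 6, 2)
  P0 needs (2, 1, 1, 2) <= (7, 3, 6, 2) -> finishes; pool += (0, 0, 3, 1) = (7, 3, 9, 3)
  P2 needs (2, 2, 7, 1) <= (7, 3, 9, 3) -> finishes; pool += (2, 2, 0, 1) = (9, 5, 9, 4)
  P4 needs (7, 3, 1, 3) <= (9, 5, 9, 4) -> finishes; pool += (1, 1, 3, 1) = (10, 6, 12, 5)


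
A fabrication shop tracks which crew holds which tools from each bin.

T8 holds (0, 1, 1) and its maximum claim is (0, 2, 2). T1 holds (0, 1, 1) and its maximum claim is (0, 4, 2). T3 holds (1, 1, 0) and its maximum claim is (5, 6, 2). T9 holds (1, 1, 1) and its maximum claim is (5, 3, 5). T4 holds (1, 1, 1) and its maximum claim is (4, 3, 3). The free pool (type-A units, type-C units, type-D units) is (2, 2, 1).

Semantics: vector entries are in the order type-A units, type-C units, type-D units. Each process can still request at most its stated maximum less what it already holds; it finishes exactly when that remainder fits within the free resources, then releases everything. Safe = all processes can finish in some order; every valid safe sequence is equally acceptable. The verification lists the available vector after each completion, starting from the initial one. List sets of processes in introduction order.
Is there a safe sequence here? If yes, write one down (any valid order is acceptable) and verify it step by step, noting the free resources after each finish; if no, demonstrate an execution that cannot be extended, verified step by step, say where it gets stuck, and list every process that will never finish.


UNSAFE.
Key observation: type-A units is the bottleneck — with T8, T1 done the pool holds (2, 4, 3), short of every remaining need.
A maximal execution: T8, T1 — then nothing else fits. Check, step by step:
  pool = (2, 2, 1)
  run T8 (needs (0, 1, 1), free (2, 2, 1)); after release of (0, 1, 1) the pool is (2, 3, 2)
  run T1 (needs (0, 3, 1), free (2, 3, 2)); after release of (0, 1, 1) the pool is (2, 4, 3)
  T3 still needs (4, 5, 2) but only (2, 4, 3) is free — short on type-A units and type-C units
  T9 still needs (4, 2, 4) but only (2, 4, 3) is free — short on type-A units and type-D units
  T4 still needs (3, 2, 2) but only (2, 4, 3) is free — short on type-A units
Processes that can never finish: T3, T9 and T4.


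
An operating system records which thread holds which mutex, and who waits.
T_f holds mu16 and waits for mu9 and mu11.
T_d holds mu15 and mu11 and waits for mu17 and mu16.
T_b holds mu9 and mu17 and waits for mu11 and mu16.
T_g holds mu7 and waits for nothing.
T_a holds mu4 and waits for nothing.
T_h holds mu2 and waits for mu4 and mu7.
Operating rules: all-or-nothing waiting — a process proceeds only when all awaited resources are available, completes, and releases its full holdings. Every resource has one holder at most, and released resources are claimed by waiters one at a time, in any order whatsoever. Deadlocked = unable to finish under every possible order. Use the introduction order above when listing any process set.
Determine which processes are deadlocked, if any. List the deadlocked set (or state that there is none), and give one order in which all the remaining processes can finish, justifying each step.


The deadlocked set is T_f, T_d and T_b.
Key observation: the waits loop around T_f -> T_d -> T_f with no way out; T_b is caught in further circular waits.
A valid finishing order for the others: T_g, T_a, T_h.
Verifying each step:
  run T_g (it waits on nothing); releases mu7
  run T_a (it waits on nothing); releases mu4
  T_h: everything it awaited (mu4 and mu7) is free; runs, freeing mu2


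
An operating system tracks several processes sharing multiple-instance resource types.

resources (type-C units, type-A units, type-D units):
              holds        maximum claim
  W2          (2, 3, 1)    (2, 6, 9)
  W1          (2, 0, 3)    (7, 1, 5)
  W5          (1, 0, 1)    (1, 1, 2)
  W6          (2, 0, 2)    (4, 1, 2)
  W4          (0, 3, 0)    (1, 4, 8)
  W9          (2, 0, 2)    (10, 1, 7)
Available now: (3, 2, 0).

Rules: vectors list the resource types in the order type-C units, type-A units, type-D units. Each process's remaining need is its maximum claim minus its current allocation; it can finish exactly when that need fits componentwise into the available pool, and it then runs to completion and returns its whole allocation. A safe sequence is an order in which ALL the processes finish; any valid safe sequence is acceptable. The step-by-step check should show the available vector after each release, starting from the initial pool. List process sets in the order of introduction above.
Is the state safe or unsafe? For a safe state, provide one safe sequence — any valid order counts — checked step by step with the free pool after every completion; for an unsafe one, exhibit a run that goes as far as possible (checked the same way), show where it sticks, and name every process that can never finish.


SAFE. One safe sequence: W6, W1, W5, W9, W4, W2.
Key observation: the first exact fit in this order is W1 — it needs (5, 1, 2) with (5, 2, 2) free, meeting a requested resource to the last unit.
Walking it through:
  pool = (3, 2, 0)
  W6: need (2, 1, 0) fits (3, 2, 0); releases (2, 0, 2), pool now (5, 2, 2)
  W1: need (5, 1, 2) fits (5, 2, 2); releases (2, 0, 3), pool now (7, 2, 5)
  W5: need (0, 1, 1) fits (7, 2, 5); releases (1, 0, 1), pool now (8, 2, 6)
  W9: need (8, 1, 5) fits (8, 2, 6); releases (2, 0, 2), pool now (10, 2, 8)
  W4: need (1, 1, 8) fits (10, 2, 8); releases (0, 3, 0), pool now (10, 5, 8)
  W2: need (0, 3, 8) fits (10, 5, 8); releases (2, 3, 1), pool now (12, 8, 9)


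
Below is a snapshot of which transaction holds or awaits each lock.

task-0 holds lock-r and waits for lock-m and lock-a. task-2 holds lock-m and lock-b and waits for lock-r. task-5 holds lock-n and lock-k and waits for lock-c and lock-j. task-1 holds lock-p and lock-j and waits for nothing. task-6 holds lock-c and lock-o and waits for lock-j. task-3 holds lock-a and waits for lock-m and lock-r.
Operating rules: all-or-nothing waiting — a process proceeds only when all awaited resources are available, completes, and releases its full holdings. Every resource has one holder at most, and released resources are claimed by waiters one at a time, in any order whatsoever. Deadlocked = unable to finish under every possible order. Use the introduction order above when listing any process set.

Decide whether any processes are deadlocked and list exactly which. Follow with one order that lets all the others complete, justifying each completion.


Deadlocked: task-0, task-2 and task-3.
Key observation: along task-0 -> task-2 -> task-0, each member waits on what the next one holds — a deadlock; task-3 is caught in further circular waits.
One completion order for the rest: task-1, task-6, task-5.
Step-by-step check:
  run task-1 (it waits on nothing); releases lock-p and lock-j
  run task-6 (all its waits — lock-j — are resolved); releases lock-c and lock-o
  run task-5 (all its waits — lock-c and lock-j — are resolved); releases lock-n and lock-k


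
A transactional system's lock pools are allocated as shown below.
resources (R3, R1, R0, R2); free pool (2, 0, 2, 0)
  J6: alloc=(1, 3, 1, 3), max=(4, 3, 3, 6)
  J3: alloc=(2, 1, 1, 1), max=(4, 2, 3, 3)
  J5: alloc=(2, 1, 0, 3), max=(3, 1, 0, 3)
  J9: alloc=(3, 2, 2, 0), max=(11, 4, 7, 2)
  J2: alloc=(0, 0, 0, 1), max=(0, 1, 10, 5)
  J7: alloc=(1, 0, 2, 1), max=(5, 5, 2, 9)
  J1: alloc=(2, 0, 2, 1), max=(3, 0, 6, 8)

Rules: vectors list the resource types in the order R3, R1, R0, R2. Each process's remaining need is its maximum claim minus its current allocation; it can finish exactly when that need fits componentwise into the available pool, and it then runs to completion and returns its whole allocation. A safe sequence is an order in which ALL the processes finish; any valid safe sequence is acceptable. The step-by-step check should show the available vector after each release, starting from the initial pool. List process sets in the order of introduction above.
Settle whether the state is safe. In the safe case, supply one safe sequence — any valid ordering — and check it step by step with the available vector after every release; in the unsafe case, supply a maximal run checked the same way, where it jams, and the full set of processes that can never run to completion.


SAFE. One safe sequence: J5, J6, J3, J1, J9, J7, J2.
Key observation: the order's first zero-slack moment is J6 ((3, 0, 2, 3) needed, (4, 1, 2, 3) free — a requested resource with nothing to spare).
Step-by-step check:
  pool = (2, 0, 2, 0)
  J5 needs (1, 0, 0, 0) <= (2, 0, 2, 0) -> finishes; pool += (2, 1, 0, 3) = (4, 1, 2, 3)
  J6 needs (3, 0, 2, 3) <= (4, 1, 2, 3) -> finishes; pool += (1, 3, 1, 3) = (5, 4, 3, 6)
  J3 needs (2, 1, 2, 2) <= (5, 4, 3, 6) -> finishes; pool += (2, 1, 1, 1) = (7, 5, 4, 7)
  J1 needs (1, 0, 4, 7) <= (7, 5, 4, 7) -> finishes; pool += (2, 0, 2, 1) = (9, 5, 6, 8)
  J9 needs (8, 2, 5, 2) <= (9, 5, 6, 8) -> finishes; pool += (3, 2, 2, 0) = (12, 7, 8, 8)
  J7 needs (4, 5, 0, 8) <= (12, 7, 8, 8) -> finishes; pool += (1, 0, 2, 1) = (13, 7, 10, 9)
  J2 needs (0, 1, 10, 4) <= (13, 7, 10, 9) -> finishes; pool += (0, 0, 0, 1) = (13, 7, 10, 10)


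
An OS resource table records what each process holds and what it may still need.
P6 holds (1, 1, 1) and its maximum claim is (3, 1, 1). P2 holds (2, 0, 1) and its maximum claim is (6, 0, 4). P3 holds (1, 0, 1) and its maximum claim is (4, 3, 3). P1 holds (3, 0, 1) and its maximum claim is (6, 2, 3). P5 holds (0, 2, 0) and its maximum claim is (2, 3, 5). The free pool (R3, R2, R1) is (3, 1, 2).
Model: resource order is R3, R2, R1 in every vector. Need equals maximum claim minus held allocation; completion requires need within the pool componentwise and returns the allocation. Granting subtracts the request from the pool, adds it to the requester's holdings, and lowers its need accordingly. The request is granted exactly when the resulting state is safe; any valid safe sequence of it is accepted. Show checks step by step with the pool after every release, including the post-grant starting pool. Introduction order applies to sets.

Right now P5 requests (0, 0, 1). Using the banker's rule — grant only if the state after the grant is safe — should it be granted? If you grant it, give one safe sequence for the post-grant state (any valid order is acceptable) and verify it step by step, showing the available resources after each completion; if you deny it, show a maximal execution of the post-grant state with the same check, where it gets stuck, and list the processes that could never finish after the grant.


GRANT. The post-grant state is safe; one safe sequence: P6, P1, P2, P5, P3.
Key observation: even at the reduced pool (3, 1, 1), P6 fits immediately, so safety survives the grant.
Verifying the post-grant state step by step:
  pool = (3, 1, 1)
  P6: need (2, 0, 0) fits (3, 1, 1); releases (1, 1, 1), pool now (4, 2, 2)
  P1: need (3, 2, 2) fits (4, 2, 2); releases (3, 0, 1), pool now (7, 2, 3)
  P2: need (4, 0, 3) fits (7, 2, 3); releases (2, 0, 1), pool now (9, 2, 4)
  P5: need (2, 1, 4) fits (9, 2, 4); releases (0, 2, 1), pool now (9, 4, 5)
  P3: need (3, 3, 2) fits (9, 4, 5); releases (1, 0, 1), pool now (10, 4, 6)


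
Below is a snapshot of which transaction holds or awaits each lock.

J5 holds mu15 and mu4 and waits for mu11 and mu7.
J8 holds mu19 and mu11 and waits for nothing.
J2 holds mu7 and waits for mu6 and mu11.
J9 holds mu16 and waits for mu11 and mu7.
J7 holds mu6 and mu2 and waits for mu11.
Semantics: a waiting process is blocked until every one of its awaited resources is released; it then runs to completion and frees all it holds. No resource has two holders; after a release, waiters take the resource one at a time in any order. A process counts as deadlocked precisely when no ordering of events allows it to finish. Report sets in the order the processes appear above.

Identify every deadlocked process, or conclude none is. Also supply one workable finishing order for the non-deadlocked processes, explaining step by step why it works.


The deadlocked set is empty.
Key observation: every chain of waits terminates; starting from the processes that wait on nothing, all the rest unlock in turn.
One completion order for the rest: J8, J7, J2, J9, J5.
Step-by-step check:
  J8 waits on nothing -> runs at once and releases mu19 and mu11
  run J7 (all its waits — mu11 — are resolved); releases mu6 and mu2
  run J2 (all its waits — mu6 and mu11 — are resolved); releases mu7
  run J9 (all its waits — mu11 and mu7 — are resolved); releases mu16
  run J5 (all its waits — mu11 and mu7 — are resolved); releases mu15 and mu4


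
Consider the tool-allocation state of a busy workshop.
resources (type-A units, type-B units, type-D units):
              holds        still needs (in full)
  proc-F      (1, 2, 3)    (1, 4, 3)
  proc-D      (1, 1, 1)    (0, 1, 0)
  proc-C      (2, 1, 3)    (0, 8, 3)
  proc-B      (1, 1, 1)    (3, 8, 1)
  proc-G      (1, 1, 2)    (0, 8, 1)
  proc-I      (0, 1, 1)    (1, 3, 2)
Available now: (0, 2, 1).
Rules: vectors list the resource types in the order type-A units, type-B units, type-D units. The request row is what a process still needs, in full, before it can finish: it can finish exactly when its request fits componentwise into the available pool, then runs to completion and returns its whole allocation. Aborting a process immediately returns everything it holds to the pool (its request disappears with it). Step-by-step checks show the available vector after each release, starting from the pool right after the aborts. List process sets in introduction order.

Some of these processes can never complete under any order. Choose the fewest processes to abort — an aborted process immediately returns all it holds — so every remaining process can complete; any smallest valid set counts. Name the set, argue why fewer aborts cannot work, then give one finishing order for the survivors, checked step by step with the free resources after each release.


Abort proc-C and proc-B.
Key observation: before aborting proc-C and proc-B, proc-G was permanently blocked — no order could ever run it; afterwards it completes at step 4.
Why nothing smaller works — every single abort fails: proc-F alone leaves proc-C blocked (short on type-B units); proc-D alone leaves proc-C blocked (short on type-B units); proc-C alone leaves proc-B blocked (short on type-B units); proc-B alone leaves proc-C blocked (short on type-B units); proc-G alone leaves proc-C blocked (short on type-B units); proc-I alone leaves proc-C blocked (short on type-B units).
One survivor order: proc-D, proc-I, proc-F, proc-G. Check, step by step (post-abort pool first):
  pool = (3, 4, 5)
  run proc-D (needs (0, 1, 0), free (3, 4, 5)); after release of (1, 1, 1) the pool is (4, 5, 6)
  run proc-I (needs (1, 3, 2), free (4, 5, 6)); after release of (0, 1, 1) the pool is (4, 6, 7)
  run proc-F (needs (1, 4, 3), free (4, 6, 7)); after release of (1, 2, 3) the pool is (5, 8, 10)
  run proc-G (needs (0, 8, 1), free (5, 8, 10)); after release of (1, 1, 2) the pool is (6, 9, 12)


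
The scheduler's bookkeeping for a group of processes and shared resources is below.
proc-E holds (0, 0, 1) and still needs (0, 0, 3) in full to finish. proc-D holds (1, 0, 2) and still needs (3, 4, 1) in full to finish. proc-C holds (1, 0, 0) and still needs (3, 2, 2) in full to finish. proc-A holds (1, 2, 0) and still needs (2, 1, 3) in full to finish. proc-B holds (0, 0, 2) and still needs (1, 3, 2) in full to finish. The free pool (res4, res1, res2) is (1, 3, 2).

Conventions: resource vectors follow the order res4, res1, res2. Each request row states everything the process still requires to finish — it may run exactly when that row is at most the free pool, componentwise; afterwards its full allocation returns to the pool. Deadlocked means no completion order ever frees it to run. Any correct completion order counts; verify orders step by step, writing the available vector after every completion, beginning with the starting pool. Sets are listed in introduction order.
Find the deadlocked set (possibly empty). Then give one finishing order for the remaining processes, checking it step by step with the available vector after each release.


Deadlocked set: proc-D, proc-C and proc-A.
Key observation: res4 is the bottleneck — with proc-B, proc-E done the pool holds (1, 3, 5), short of every remaining need.
The rest can finish in the order proc-B, proc-E. Step-by-step check:
  pool = (1, 3, 2)
  run proc-B (needs (1, 3, 2), free (1, 3, 2)); after release of (0, 0, 2) the pool is (1, 3, 4)
  run proc-E (needs (0, 0, 3), free (1, 3, 4)); after release of (0, 0, 1) the pool is (1, 3, 5)
The stuck group stays short no matter what:
  proc-D cannot run: need (3, 4, 1) vs free (1, 3, 5) (insufficient res4 and res1)
  proc-C cannot run: need (3, 2, 2) vs free (1, 3, 5) (insufficient res4)
  proc-A cannot run: need (2, 1, 3) vs free (1, 3, 5) (insufficient res4)


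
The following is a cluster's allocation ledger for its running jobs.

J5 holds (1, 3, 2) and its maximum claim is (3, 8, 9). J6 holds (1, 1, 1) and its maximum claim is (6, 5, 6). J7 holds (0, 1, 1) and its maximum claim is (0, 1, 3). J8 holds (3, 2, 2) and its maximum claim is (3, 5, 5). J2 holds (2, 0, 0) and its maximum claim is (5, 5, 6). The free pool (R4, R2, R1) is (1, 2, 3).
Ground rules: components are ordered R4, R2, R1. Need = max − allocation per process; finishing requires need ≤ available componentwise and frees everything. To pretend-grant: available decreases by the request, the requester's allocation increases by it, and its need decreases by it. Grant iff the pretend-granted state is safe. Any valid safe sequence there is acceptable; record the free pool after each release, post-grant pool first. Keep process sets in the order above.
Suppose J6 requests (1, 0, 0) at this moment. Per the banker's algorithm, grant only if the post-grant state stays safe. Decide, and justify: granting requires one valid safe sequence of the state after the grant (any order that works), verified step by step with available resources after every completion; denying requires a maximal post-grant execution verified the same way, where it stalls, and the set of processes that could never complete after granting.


GRANT. The post-grant state is safe; one safe sequence: J7, J8, J2, J6, J5.
Key observation: the grant leaves (0, 2, 3) free — enough for J7, whose release restarts the cascade.
Step-by-step check of the post-grant state:
  pool = (0, 2, 3)
  run J7 (needs (0, 0, 2), free (0, 2, 3)); after release of (0, 1, 1) the pool is (0, 3, 4)
  run J8 (needs (0, 3, 3), free (0, 3, 4)); after release of (3, 2, 2) the pool is (3, 5, 6)
  run J2 (needs (3, 5, 6), free (3, 5, 6)); after release of (2, 0, 0) the pool is (5, 5, 6)
  run J6 (needs (4, 4, 5), free (5, 5, 6)); after release of (2, 1, 1) the pool is (7, 6, 7)
  run J5 (needs (2, 5, 7), free (7, 6, 7)); after release of (1, 3, 2) the pool is (8, 9, 9)


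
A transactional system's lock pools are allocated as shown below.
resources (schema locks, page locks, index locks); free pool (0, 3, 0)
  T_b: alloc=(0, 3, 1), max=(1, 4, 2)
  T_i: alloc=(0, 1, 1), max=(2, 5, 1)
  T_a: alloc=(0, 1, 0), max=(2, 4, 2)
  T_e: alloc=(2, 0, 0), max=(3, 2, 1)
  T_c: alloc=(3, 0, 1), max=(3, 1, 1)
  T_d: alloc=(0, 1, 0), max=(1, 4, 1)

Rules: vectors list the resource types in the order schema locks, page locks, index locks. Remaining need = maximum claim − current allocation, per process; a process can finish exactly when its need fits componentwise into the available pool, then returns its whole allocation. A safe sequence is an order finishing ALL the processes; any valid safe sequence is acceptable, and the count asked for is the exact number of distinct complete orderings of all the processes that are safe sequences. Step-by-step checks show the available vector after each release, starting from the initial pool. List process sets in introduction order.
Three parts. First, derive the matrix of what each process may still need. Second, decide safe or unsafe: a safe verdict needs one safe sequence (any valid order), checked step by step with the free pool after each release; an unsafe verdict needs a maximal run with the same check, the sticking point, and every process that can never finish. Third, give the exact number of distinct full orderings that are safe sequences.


(1) Outstanding need per process (order schema locks, page locks, index locks):
  T_b: (1, 1, 1)
  T_i: (2, 4, 0)
  T_a: (2, 3, 2)
  T_e: (1, 2, 1)
  T_c: (0, 1, 0)
  T_d: (1, 3, 1)
(2) The state is SAFE; one workable sequence: T_c, T_d, T_i, T_a, T_b, T_e.
Key observation: T_d marks the first exact bind of the order: its need (1, 3, 1) fits the free (3, 3, 1) with zero slack on a requested resource.
Walking it through:
  pool = (0, 3, 0)
  T_c needs (0, 1, 0) <= (0, 3, 0) -> finishes; pool += (3, 0, 1) = (3, 3, 1)
  T_d needs (1, 3, 1) <= (3, 3, 1) -> finishes; pool += (0, 1, 0) = (3, 4, 1)
  T_i needs (2, 4, 0) <= (3, 4, 1) -> finishes; pool += (0, 1, 1) = (3, 5, 2)
  T_a needs (2, 3, 2) <= (3, 5, 2) -> finishes; pool += (0, 1, 0) = (3, 6, 2)
  T_b needs (1, 1, 1) <= (3, 6, 2) -> finishes; pool += (0, 3, 1) = (3, 9, 3)
  T_e needs (1, 2, 1) <= (3, 9, 3) -> finishes; pool += (2, 0, 0) = (5, 9, 3)
(3) Exactly 50 of the possible complete orderings are safe sequences.


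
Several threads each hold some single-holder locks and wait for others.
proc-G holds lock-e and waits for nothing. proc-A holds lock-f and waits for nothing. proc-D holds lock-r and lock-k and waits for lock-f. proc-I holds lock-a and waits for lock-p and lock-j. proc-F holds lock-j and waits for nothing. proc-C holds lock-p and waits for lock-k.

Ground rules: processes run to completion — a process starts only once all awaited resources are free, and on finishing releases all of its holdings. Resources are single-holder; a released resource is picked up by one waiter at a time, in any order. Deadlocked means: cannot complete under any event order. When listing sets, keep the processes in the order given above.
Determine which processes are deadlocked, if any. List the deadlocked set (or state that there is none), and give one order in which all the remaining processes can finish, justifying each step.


Nothing here is deadlocked.
Key observation: there is no circular wait here — follow any chain and it reaches a process that is free to run now.
The rest can finish in the order proc-A, proc-D, proc-F, proc-C, proc-G, proc-I.
Step-by-step check:
  proc-A: no waits; runs immediately, freeing lock-f
  proc-D waits on lock-f — all released -> runs and releases lock-r and lock-k
  proc-F: no waits; runs immediately, freeing lock-j
  proc-C waits on lock-k — all released -> runs and releases lock-p
  proc-G: no waits; runs immediately, freeing lock-e
  proc-I waits on lock-p and lock-j — all released -> runs and releases lock-a


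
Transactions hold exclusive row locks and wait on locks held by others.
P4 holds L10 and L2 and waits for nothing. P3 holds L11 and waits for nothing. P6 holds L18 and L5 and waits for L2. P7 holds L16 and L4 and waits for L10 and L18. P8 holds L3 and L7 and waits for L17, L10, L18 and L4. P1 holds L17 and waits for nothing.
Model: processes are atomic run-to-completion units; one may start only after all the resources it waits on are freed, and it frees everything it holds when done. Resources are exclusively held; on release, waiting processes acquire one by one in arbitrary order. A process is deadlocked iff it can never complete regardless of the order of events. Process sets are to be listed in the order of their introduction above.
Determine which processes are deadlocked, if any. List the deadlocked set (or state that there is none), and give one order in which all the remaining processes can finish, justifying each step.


The deadlocked set is empty.
Key observation: the wait graph is acyclic; completion cascades from the unblocked processes through everyone else.
A valid finishing order for the others: P4, P6, P1, P3, P7, P8.
Verifying each step:
  P4: no waits; runs immediately, freeing L10 and L2
  P6: everything it awaited (L2) is free; runs, freeing L18 and L5
  P1: no waits; runs immediately, freeing L17
  P3: no waits; runs immediately, freeing L11
  P7: everything it awaited (L10 and L18) is free; runs, freeing L16 and L4
  P8: everything it awaited (L17, L10, L18 and L4) is free; runs, freeing L3 and L7


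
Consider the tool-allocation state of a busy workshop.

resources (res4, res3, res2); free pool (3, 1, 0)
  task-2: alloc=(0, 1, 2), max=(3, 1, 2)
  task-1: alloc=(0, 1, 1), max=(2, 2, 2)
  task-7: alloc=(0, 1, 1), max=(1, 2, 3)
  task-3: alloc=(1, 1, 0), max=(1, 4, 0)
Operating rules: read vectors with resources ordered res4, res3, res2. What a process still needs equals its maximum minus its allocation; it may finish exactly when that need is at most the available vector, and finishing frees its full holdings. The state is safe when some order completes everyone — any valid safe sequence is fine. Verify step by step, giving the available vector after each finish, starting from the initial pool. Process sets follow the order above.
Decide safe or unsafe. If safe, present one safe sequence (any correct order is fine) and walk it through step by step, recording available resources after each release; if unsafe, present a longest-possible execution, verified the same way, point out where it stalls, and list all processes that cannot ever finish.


SAFE, for example via the order task-2, task-1, task-7, task-3.
Key observation: task-2 marks the first exact bind of the order: its need (3, 0, 0) fits the free (3, 1, 0) with zero slack on a requested resource.
Check, step by step:
  pool = (3, 1, 0)
  task-2 needs (3, 0, 0) <= (3, 1, 0) -> finishes; pool += (0, 1, 2) = (3, 2, 2)
  task-1 needs (2, 1, 1) <= (3, 2, 2) -> finishes; pool += (0, 1, 1) = (3, 3, 3)
  task-7 needs (1, 1, 2) <= (3, 3, 3) -> finishes; pool += (0, 1, 1) = (3, 4, 4)
  task-3 needs (0, 3, 0) <= (3, 4, 4) -> finishes; pool += (1, 1, 0) = (4, 5, 4)


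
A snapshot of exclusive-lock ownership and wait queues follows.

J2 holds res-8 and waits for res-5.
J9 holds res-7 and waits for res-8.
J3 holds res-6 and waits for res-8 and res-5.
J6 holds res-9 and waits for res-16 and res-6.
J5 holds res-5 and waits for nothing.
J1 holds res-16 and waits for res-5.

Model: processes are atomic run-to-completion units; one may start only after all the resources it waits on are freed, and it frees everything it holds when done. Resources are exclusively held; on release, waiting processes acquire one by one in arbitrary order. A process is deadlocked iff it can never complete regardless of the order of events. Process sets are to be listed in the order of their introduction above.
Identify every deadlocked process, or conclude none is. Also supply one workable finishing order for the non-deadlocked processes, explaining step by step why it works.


No process is deadlocked.
Key observation: the wait graph is acyclic; completion cascades from the unblocked processes through everyone else.
A valid finishing order for the others: J5, J2, J3, J1, J9, J6.
Check, step by step:
  run J5 (it waits on nothing); releases res-5
  J2 waits on res-5 — all released -> runs and releases res-8
  J3 waits on res-8 and res-5 — all released -> runs and releases res-6
  J1 waits on res-5 — all released -> runs and releases res-16
  J9 waits on res-8 — all released -> runs and releases res-7
  J6 waits on res-16 and res-6 — all released -> runs and releases res-9
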